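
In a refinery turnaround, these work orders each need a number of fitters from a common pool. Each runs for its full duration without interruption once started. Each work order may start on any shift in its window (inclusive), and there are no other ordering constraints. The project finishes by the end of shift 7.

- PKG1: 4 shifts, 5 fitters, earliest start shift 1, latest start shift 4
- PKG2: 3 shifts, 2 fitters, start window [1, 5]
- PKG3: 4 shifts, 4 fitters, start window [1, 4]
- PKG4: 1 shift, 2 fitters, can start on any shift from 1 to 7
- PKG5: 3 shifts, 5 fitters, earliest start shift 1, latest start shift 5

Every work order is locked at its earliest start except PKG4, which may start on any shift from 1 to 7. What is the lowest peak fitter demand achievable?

PKG4@1: s1:18  s2:16  s3:16  s4:9  s5:0  s6:0  s7:0 → peak 18
PKG4@2: s1:16  s2:18  s3:16  s4:9  s5:0  s6:0  s7:0 → peak 18
PKG4@3: s1:16  s2:16  s3:18  s4:9  s5:0  s6:0  s7:0 → peak 18
PKG4@4: s1:16  s2:16  s3:16  s4:11  s5:0  s6:0  s7:0 → peak 16
PKG4@5: s1:16  s2:16  s3:16  s4:9  s5:2  s6:0  s7:0 → peak 16
PKG4@6: s1:16  s2:16  s3:16  s4:9  s5:0  s6:2  s7:0 → peak 16
PKG4@7: s1:16  s2:16  s3:16  s4:9  s5:0  s6:0  s7:2 → peak 16
Best is PKG4@4, peak 16.

16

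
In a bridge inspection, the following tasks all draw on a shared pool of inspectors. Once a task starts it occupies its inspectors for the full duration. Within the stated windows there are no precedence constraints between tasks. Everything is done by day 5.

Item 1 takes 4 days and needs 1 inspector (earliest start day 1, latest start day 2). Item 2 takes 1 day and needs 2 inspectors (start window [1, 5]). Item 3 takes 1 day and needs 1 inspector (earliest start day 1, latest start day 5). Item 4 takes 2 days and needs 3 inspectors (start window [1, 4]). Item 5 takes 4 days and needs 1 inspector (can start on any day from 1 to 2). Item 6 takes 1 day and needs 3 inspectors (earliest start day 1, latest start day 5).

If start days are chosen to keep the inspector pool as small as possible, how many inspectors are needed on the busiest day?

Early-start (Item 1@1, Item 2@1, Item 3@1, Item 4@1, Item 5@1, Item 6@1) gives peak 11: d1:11  d2:5  d3:2  d4:2  d5:0.
Shift Item 4→2, Item 6→4.
Schedule Item 1@1, Item 2@1, Item 3@1, Item 4@2, Item 5@1, Item 6@4: d1:5  d2:5  d3:5  d4:5  d5:0 — peak 5.

5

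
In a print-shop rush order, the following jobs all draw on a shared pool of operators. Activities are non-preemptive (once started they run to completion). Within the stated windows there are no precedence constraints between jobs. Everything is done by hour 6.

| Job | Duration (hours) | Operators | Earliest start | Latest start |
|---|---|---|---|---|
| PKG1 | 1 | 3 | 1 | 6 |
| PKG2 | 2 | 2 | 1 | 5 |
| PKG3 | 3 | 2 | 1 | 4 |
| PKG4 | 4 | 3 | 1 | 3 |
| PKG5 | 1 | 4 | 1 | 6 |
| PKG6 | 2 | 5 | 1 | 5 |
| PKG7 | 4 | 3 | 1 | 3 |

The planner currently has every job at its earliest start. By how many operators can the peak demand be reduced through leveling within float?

12

Early-start peak: h1:22  h2:15  h3:8  h4:6  h5:0  h6:0 ⇒ 22.
Leveled (PKG1@1, PKG2@1, PKG3@1, PKG4@1, PKG5@4, PKG6@5, PKG7@2): h1:10  h2:10  h3:8  h4:10  h5:8  h6:5 ⇒ 10.
Reduction 22 − 10 = 12.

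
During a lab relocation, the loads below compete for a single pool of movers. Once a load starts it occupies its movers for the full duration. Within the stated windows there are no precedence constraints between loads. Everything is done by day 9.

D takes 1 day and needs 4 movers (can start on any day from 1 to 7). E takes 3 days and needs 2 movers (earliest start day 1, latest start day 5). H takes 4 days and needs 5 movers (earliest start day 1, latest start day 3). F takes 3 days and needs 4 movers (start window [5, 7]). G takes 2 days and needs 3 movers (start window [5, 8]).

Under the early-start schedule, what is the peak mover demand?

11

Early-start schedule: D@1, E@1, H@1, F@5, G@5.
Load per day: day 1: 11, day 2: 7, day 3: 7, day 4: 5, day 5: 7, day 6: 7, day 7: 4, day 8: 0, day 9: 0.
Peak is 11.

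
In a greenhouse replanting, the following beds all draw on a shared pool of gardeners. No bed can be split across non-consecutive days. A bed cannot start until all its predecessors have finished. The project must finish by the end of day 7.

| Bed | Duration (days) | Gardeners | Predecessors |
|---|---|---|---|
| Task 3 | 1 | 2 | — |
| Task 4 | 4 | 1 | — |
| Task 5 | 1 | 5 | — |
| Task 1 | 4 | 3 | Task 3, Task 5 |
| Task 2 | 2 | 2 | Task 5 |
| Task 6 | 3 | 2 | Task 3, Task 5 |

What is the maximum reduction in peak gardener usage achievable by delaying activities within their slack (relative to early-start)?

2

Early-start peak: d1:8  d2:8  d3:8  d4:6  d5:3  d6:0  d7:0 ⇒ 8.
Leveled (Task 3@1, Task 4@1, Task 5@2, Task 1@3, Task 2@3, Task 6@5): d1:3  d2:6  d3:6  d4:6  d5:5  d6:5  d7:2 ⇒ 6.
Reduction 8 − 6 = 2.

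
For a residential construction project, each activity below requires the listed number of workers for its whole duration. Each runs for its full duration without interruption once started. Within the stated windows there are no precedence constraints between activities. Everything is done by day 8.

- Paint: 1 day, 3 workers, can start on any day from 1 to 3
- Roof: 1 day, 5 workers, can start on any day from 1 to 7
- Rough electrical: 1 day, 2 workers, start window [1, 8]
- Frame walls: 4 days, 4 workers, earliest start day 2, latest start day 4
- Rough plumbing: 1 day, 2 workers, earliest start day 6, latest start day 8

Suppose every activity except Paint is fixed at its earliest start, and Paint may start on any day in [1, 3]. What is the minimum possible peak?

Paint@1: d1:10  d2:4  d3:4  d4:4  d5:4  d6:2  d7:0  d8:0 → peak 10
Paint@2: d1:7  d2:7  d3:4  d4:4  d5:4  d6:2  d7:0  d8:0 → peak 7
Paint@3: d1:7  d2:4  d3:7  d4:4  d5:4  d6:2  d7:0  d8:0 → peak 7
Best is Paint@2, peak 7.

7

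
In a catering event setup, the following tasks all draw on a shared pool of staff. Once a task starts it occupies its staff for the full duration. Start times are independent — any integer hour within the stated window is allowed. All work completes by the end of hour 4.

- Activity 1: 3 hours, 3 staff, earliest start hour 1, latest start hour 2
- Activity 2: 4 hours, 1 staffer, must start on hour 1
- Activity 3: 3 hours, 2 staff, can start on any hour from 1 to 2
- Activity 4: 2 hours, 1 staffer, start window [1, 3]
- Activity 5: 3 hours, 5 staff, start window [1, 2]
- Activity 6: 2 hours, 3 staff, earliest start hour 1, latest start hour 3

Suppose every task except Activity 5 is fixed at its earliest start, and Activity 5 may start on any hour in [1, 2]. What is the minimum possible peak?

15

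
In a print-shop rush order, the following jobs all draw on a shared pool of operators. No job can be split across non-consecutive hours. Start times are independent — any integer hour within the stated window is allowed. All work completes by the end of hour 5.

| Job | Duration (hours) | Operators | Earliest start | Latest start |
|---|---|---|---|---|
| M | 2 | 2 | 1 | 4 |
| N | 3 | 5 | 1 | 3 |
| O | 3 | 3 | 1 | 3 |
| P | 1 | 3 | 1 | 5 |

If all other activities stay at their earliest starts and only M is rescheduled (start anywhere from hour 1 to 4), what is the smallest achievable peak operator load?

11

M@1: h1:13  h2:10  h3:8  h4:0  h5:0 → peak 13
M@2: h1:11  h2:10  h3:10  h4:0  h5:0 → peak 11
M@3: h1:11  h2:8  h3:10  h4:2  h5:0 → peak 11
M@4: h1:11  h2:8  h3:8  h4:2  h5:2 → peak 11
Best is M@2, peak 11.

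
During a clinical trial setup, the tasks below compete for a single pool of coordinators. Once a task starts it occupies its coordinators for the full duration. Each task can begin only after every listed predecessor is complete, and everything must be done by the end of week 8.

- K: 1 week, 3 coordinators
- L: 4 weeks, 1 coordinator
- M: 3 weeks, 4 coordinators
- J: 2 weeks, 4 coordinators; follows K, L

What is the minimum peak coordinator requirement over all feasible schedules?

5

Early-start (K@1, L@1, M@1, J@5) gives peak 8: w1:8  w2:5  w3:5  w4:1  w5:4  w6:4  w7:0  w8:0.
Shift M→2.
Schedule K@1, L@1, M@2, J@5: w1:4  w2:5  w3:5  w4:5  w5:4  w6:4  w7:0  w8:0 — peak 5.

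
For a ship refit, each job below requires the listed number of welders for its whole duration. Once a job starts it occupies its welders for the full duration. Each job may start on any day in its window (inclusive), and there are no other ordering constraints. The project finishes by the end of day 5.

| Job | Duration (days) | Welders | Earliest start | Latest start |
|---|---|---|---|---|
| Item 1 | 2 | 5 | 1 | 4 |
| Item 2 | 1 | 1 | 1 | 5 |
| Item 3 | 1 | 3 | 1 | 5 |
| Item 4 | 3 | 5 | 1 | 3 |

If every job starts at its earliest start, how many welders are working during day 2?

10

At early start, day 2 has: Item 1, Item 4.
Demand: 5 + 5 = 10.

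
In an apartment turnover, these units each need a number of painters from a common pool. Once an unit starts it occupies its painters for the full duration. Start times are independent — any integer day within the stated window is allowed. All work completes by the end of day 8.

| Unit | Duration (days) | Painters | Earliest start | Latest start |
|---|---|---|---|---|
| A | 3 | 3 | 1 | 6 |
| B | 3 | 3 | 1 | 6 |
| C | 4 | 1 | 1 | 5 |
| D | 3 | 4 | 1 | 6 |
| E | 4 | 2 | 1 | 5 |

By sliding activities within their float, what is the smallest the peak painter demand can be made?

7

Early-start (A@1, B@1, C@1, D@1, E@1) gives peak 13: d1:13  d2:13  d3:13  d4:3  d5:0  d6:0  d7:0  d8:0.
Shift D→4, E→4.
Schedule A@1, B@1, C@1, D@4, E@4: d1:7  d2:7  d3:7  d4:7  d5:6  d6:6  d7:2  d8:0 — peak 7.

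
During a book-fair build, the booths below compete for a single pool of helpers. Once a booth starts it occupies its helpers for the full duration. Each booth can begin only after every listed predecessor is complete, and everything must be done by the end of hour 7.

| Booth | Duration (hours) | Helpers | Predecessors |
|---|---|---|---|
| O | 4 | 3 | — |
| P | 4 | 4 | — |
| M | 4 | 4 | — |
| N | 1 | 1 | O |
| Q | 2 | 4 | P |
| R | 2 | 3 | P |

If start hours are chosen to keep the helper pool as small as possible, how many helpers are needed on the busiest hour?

11

Schedule O@1, P@1, M@1, N@5, Q@5, R@5: h1:11  h2:11  h3:11  h4:11  h5:8  h6:7  h7:0 — peak 11.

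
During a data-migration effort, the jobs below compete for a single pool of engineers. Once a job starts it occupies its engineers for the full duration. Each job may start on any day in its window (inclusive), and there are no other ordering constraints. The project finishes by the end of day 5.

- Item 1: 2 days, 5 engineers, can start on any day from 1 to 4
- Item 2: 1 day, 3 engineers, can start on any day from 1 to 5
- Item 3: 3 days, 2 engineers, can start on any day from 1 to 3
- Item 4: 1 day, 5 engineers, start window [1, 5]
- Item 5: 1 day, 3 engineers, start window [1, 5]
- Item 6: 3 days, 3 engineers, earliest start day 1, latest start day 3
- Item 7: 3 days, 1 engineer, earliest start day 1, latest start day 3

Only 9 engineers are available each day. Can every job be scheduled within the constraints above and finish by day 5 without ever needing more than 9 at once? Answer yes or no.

Schedule Item 1@1, Item 2@1, Item 3@2, Item 4@5, Item 5@3, Item 6@3, Item 7@1: d1:9  d2:8  d3:9  d4:5  d5:8 — peak 9 ≤ 9.

yes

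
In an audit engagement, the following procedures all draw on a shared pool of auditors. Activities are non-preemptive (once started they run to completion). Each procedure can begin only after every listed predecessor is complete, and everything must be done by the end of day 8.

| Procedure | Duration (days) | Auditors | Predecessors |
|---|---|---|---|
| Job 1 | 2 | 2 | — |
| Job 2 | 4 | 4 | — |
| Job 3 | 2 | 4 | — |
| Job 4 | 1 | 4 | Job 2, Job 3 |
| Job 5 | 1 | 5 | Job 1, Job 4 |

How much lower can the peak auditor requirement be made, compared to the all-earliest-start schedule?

Early-start peak: d1:10  d2:10  d3:4  d4:4  d5:4  d6:5  d7:0  d8:0 ⇒ 10.
Leveled (Job 1@1, Job 2@1, Job 3@5, Job 4@7, Job 5@8): d1:6  d2:6  d3:4  d4:4  d5:4  d6:4  d7:4  d8:5 ⇒ 6.
Reduction 10 − 6 = 4.

4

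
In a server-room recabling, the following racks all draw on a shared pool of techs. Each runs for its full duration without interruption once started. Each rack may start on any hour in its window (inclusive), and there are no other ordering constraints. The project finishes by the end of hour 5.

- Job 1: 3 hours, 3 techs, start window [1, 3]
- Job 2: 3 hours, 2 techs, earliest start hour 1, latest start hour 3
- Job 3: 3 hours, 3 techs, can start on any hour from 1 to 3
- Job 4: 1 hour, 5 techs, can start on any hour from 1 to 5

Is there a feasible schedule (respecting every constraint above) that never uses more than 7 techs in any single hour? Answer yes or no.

The minimum achievable peak is 8; 7 < 8, so no feasible schedule stays within the cap.

no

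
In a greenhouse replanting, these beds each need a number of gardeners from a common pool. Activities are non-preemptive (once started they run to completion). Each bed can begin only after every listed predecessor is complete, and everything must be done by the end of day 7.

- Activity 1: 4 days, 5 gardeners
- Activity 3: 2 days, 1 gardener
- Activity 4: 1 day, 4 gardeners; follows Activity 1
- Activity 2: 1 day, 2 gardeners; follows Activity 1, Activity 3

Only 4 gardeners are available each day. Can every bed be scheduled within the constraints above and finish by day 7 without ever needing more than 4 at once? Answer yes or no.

no

The minimum achievable peak is 5; 4 < 5, so no feasible schedule stays within the cap.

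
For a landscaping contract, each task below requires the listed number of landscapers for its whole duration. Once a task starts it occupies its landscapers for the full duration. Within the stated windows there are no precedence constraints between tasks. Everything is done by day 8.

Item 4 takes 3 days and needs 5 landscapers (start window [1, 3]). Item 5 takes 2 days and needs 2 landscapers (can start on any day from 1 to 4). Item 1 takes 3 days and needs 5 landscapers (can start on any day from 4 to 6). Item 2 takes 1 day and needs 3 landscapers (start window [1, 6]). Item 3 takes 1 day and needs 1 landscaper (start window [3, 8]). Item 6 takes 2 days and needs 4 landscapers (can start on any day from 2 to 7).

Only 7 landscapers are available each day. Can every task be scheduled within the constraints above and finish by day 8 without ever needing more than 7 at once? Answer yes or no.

yes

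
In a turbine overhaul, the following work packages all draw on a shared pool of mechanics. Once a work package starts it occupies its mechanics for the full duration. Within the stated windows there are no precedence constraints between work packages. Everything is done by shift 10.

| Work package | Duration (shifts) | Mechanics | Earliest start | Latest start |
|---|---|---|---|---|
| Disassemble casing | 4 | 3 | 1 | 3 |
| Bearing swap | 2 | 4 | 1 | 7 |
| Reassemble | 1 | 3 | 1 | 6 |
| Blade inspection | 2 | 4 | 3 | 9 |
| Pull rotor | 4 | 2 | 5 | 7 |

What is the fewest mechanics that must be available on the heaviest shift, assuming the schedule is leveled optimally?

Early-start (Disassemble casing@1, Bearing swap@1, Reassemble@1, Blade inspection@3, Pull rotor@5) gives peak 10: s1:10  s2:7  s3:7  s4:7  s5:2  s6:2  s7:2  s8:2  s9:0  s10:0.
Shift Bearing swap→5, Blade inspection→7.
Schedule Disassemble casing@1, Bearing swap@5, Reassemble@1, Blade inspection@7, Pull rotor@5: s1:6  s2:3  s3:3  s4:3  s5:6  s6:6  s7:6  s8:6  s9:0  s10:0 — peak 6.

6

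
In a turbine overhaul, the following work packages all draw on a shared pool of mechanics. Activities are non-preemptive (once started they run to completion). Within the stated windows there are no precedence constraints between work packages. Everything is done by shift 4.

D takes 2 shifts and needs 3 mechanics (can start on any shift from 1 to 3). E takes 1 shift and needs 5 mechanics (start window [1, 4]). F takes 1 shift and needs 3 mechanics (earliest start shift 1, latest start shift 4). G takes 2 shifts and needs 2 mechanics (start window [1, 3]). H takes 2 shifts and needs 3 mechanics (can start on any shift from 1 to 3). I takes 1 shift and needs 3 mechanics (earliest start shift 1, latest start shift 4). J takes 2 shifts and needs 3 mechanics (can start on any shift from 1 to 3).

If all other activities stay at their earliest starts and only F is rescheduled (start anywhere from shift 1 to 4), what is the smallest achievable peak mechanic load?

19

F@1: s1:22  s2:11  s3:0  s4:0 → peak 22
F@2: s1:19  s2:14  s3:0  s4:0 → peak 19
F@3: s1:19  s2:11  s3:3  s4:0 → peak 19
F@4: s1:19  s2:11  s3:0  s4:3 → peak 19
Best is F@2, peak 19.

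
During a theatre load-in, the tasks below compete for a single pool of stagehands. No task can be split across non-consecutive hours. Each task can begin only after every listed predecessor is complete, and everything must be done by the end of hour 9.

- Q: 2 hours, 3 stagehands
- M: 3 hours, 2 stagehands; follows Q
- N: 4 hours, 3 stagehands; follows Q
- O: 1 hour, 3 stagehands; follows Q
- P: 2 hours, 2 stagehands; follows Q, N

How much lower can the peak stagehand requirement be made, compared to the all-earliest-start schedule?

3

Early-start peak: h1:3  h2:3  h3:8  h4:5  h5:5  h6:3  h7:2  h8:2  h9:0 ⇒ 8.
Leveled (Q@1, M@3, N@3, O@7, P@7): h1:3  h2:3  h3:5  h4:5  h5:5  h6:3  h7:5  h8:2  h9:0 ⇒ 5.
Reduction 8 − 5 = 3.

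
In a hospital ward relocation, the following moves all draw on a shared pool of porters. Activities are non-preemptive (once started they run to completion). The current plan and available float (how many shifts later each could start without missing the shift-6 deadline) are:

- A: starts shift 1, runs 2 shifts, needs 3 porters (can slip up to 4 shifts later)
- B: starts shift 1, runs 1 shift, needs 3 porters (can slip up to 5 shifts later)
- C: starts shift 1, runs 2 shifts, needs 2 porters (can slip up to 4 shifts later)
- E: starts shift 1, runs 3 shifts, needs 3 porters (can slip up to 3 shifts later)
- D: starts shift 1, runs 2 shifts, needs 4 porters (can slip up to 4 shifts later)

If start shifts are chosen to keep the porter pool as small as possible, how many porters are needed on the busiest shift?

6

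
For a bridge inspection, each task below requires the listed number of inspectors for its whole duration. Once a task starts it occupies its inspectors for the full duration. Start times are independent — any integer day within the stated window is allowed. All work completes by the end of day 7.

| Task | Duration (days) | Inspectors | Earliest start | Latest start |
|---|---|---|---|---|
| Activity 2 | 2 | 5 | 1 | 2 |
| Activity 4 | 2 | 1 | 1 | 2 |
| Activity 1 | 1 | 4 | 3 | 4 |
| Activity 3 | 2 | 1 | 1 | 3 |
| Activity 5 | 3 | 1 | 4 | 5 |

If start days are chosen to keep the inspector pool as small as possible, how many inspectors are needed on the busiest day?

Early-start (Activity 2@1, Activity 4@1, Activity 1@3, Activity 3@1, Activity 5@4) gives peak 7: d1:7  d2:7  d3:4  d4:1  d5:1  d6:1  d7:0.
Shift Activity 3→3.
Schedule Activity 2@1, Activity 4@1, Activity 1@3, Activity 3@3, Activity 5@4: d1:6  d2:6  d3:5  d4:2  d5:1  d6:1  d7:0 — peak 6.

6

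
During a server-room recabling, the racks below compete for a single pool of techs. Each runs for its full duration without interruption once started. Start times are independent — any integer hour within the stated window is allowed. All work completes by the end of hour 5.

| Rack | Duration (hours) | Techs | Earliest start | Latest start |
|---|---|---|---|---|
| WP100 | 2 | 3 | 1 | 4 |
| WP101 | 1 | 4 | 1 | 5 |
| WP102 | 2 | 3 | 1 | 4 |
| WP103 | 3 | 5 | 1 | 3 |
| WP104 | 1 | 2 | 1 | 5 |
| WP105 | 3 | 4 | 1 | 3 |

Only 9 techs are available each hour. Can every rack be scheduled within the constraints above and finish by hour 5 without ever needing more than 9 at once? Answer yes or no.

The minimum achievable peak is 10; 9 < 10, so no feasible schedule stays within the cap.

no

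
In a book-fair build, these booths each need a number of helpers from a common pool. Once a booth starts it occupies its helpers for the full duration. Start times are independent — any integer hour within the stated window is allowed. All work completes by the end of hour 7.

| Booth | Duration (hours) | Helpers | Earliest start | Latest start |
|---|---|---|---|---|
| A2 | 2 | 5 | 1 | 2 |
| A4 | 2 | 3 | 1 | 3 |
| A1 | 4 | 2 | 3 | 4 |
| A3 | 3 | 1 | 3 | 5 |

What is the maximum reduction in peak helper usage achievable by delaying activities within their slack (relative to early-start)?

Early-start peak: h1:8  h2:8  h3:3  h4:3  h5:3  h6:2  h7:0 ⇒ 8.
Leveled (A2@1, A4@3, A1@3, A3@5): h1:5  h2:5  h3:5  h4:5  h5:3  h6:3  h7:1 ⇒ 5.
Reduction 8 − 5 = 3.

3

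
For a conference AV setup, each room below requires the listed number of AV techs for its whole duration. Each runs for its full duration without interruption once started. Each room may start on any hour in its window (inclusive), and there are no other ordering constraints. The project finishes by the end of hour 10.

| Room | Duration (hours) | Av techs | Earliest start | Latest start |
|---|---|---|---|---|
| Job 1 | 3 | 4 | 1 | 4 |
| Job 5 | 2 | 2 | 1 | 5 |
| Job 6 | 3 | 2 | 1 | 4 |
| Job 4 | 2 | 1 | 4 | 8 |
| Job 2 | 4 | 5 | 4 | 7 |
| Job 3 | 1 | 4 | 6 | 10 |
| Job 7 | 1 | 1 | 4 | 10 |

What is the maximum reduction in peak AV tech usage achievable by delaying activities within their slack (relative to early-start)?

Early-start peak: h1:8  h2:8  h3:6  h4:7  h5:6  h6:9  h7:5  h8:0  h9:0  h10:0 ⇒ 9.
Leveled (Job 1@1, Job 5@1, Job 6@3, Job 4@4, Job 2@6, Job 3@10, Job 7@4): h1:6  h2:6  h3:6  h4:4  h5:3  h6:5  h7:5  h8:5  h9:5  h10:4 ⇒ 6.
Reduction 9 − 6 = 3.

3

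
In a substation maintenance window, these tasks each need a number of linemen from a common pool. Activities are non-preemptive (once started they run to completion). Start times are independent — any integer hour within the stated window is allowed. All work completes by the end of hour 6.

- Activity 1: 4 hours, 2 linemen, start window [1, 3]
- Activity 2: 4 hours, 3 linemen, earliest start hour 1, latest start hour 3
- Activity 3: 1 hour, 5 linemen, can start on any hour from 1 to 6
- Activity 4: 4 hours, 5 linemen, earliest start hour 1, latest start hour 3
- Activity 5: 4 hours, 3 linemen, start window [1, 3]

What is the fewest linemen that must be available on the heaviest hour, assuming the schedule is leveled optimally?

13

Early-start (Activity 1@1, Activity 2@1, Activity 3@1, Activity 4@1, Activity 5@1) gives peak 18: h1:18  h2:13  h3:13  h4:13  h5:0  h6:0.
Shift Activity 4→2.
Schedule Activity 1@1, Activity 2@1, Activity 3@1, Activity 4@2, Activity 5@1: h1:13  h2:13  h3:13  h4:13  h5:5  h6:0 — peak 13.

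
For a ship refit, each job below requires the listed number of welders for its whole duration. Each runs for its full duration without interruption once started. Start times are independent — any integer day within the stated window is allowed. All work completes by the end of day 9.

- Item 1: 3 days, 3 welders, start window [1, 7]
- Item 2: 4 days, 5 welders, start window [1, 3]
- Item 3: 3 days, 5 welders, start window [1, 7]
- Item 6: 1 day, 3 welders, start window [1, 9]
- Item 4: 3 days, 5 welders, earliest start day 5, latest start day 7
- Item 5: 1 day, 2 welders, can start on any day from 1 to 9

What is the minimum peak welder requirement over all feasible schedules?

10

Early-start (Item 1@1, Item 2@1, Item 3@1, Item 6@1, Item 4@5, Item 5@1) gives peak 18: d1:18  d2:13  d3:13  d4:5  d5:5  d6:5  d7:5  d8:0  d9:0.
Shift Item 3→4, Item 6→5, Item 4→6.
Schedule Item 1@1, Item 2@1, Item 3@4, Item 6@5, Item 4@6, Item 5@1: d1:10  d2:8  d3:8  d4:10  d5:8  d6:10  d7:5  d8:5  d9:0 — peak 10.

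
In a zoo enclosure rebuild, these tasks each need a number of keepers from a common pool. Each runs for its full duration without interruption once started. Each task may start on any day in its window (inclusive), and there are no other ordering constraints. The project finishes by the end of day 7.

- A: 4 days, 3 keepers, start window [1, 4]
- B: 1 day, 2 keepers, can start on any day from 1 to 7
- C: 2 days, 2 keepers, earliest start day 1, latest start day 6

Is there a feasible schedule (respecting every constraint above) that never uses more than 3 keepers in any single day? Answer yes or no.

Schedule A@1, B@5, C@6: d1:3  d2:3  d3:3  d4:3  d5:2  d6:2  d7:2 — peak 3 ≤ 3.

yes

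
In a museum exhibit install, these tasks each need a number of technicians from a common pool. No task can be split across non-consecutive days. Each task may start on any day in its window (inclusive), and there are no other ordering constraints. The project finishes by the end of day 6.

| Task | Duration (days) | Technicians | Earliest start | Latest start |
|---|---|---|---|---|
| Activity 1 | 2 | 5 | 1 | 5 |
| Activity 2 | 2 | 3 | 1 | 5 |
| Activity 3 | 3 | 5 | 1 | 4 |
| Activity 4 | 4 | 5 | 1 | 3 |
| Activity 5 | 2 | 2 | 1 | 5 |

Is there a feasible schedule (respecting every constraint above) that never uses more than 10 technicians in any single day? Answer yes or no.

yes

Schedule Activity 1@1, Activity 2@1, Activity 3@3, Activity 4@3, Activity 5@1: d1:10  d2:10  d3:10  d4:10  d5:10  d6:5 — peak 10 ≤ 10.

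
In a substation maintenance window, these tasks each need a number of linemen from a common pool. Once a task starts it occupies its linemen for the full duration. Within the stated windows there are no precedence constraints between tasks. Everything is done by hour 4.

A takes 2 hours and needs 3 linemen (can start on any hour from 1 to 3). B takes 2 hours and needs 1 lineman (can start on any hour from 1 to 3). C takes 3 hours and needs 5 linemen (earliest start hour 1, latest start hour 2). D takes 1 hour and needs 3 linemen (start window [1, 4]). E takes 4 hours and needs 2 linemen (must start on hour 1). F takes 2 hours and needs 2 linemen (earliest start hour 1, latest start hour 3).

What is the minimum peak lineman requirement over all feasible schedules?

Early-start (A@1, B@1, C@1, D@1, E@1, F@1) gives peak 16: h1:16  h2:13  h3:7  h4:2.
Shift B→3, D→4, F→3.
Schedule A@1, B@3, C@1, D@4, E@1, F@3: h1:10  h2:10  h3:10  h4:8 — peak 10.
Total lineman-hours = 38 over 4 hours ⇒ peak ≥ ⌈38/4⌉ = 10, so 10 is optimal.

10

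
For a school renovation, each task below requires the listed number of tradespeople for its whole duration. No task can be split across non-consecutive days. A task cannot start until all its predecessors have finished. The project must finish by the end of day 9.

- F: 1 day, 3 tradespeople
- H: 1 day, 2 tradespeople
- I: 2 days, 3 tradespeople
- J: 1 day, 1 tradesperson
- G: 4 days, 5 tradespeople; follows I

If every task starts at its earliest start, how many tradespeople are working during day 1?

At early start, day 1 has: F, H, I, J.
Demand: 3 + 2 + 3 + 1 = 9.

9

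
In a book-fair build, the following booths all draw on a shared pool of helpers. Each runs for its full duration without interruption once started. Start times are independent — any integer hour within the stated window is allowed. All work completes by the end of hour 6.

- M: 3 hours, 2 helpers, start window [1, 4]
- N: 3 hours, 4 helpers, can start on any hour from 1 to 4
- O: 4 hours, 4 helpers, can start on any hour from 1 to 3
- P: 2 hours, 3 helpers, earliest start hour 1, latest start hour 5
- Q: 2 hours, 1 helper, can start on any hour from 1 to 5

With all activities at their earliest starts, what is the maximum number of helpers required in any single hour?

14

Early-start schedule: M@1, N@1, O@1, P@1, Q@1.
Load per hour: hour 1: 14, hour 2: 14, hour 3: 10, hour 4: 4, hour 5: 0, hour 6: 0.
Peak is 14.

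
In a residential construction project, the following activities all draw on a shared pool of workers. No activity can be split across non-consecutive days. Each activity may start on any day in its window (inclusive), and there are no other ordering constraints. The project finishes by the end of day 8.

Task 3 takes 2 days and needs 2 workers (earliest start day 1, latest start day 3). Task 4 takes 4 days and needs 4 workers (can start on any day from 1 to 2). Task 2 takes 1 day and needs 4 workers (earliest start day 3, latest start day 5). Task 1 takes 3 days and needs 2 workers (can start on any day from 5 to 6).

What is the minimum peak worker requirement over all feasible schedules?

6

Early-start (Task 3@1, Task 4@1, Task 2@3, Task 1@5) gives peak 8: d1:6  d2:6  d3:8  d4:4  d5:2  d6:2  d7:2  d8:0.
Shift Task 2→5.
Schedule Task 3@1, Task 4@1, Task 2@5, Task 1@5: d1:6  d2:6  d3:4  d4:4  d5:6  d6:2  d7:2  d8:0 — peak 6.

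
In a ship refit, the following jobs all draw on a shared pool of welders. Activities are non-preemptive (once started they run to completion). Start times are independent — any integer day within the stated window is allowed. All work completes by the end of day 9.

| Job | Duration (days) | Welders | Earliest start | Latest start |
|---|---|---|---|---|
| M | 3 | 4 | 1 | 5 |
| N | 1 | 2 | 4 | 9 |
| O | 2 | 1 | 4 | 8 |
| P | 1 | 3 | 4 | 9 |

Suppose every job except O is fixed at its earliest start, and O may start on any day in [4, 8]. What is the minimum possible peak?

5

O@4: d1:4  d2:4  d3:4  d4:6  d5:1  d6:0  d7:0  d8:0  d9:0 → peak 6
O@5: d1:4  d2:4  d3:4  d4:5  d5:1  d6:1  d7:0  d8:0  d9:0 → peak 5
O@6: d1:4  d2:4  d3:4  d4:5  d5:0  d6:1  d7:1  d8:0  d9:0 → peak 5
O@7: d1:4  d2:4  d3:4  d4:5  d5:0  d6:0  d7:1  d8:1  d9:0 → peak 5
O@8: d1:4  d2:4  d3:4  d4:5  d5:0  d6:0  d7:0  d8:1  d9:1 → peak 5
Best is O@5, peak 5.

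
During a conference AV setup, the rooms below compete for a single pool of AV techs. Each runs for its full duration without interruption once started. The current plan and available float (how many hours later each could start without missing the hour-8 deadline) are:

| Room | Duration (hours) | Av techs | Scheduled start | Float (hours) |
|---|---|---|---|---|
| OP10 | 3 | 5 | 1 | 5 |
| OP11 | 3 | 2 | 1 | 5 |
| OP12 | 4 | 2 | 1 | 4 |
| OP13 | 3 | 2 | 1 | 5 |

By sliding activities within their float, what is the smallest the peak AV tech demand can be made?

6

Early-start (OP10@1, OP11@1, OP12@1, OP13@1) gives peak 11: h1:11  h2:11  h3:11  h4:2  h5:0  h6:0  h7:0  h8:0.
Shift OP11→4, OP12→4, OP13→4.
Schedule OP10@1, OP11@4, OP12@4, OP13@4: h1:5  h2:5  h3:5  h4:6  h5:6  h6:6  h7:2  h8:0 — peak 6.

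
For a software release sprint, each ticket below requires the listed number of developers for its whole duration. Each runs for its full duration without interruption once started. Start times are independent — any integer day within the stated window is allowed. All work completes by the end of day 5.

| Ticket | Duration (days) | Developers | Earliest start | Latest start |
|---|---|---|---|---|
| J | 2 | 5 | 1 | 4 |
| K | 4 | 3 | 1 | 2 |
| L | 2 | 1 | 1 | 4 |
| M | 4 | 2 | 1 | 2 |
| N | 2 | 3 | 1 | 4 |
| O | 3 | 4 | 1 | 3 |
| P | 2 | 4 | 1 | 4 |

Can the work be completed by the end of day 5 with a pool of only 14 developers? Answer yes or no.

Schedule J@1, K@1, L@1, M@1, N@1, O@3, P@3: d1:14  d2:14  d3:13  d4:13  d5:4 — peak 14 ≤ 14.

yes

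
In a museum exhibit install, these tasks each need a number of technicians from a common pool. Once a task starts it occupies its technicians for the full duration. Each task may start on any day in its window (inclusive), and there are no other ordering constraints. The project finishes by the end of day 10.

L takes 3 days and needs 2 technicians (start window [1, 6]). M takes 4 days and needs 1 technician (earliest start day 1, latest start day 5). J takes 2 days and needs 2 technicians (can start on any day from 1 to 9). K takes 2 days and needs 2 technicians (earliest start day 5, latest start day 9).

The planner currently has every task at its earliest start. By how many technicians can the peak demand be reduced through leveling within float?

2

Early-start peak: d1:5  d2:5  d3:3  d4:1  d5:2  d6:2  d7:0  d8:0  d9:0  d10:0 ⇒ 5.
Leveled (L@1, M@1, J@4, K@6): d1:3  d2:3  d3:3  d4:3  d5:2  d6:2  d7:2  d8:0  d9:0  d10:0 ⇒ 3.
Reduction 5 − 3 = 2.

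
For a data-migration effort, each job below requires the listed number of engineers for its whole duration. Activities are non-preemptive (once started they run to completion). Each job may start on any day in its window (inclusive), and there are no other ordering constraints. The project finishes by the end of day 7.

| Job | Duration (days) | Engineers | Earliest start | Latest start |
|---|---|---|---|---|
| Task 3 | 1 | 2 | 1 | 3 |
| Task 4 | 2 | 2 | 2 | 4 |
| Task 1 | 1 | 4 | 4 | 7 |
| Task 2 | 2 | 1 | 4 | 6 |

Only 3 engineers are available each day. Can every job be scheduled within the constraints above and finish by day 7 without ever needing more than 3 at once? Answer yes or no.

The minimum achievable peak is 4; 3 < 4, so no feasible schedule stays within the cap.

no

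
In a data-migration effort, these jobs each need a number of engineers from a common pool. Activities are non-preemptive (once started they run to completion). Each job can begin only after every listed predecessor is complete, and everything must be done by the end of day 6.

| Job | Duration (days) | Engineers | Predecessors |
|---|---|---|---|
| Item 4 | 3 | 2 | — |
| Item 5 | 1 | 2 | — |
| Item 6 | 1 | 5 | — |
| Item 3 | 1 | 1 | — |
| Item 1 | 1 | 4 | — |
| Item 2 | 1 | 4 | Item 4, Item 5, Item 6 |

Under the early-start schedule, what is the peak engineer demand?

14

Early-start schedule: Item 4@1, Item 5@1, Item 6@1, Item 3@1, Item 1@1, Item 2@4.
Load per day: day 1: 14, day 2: 2, day 3: 2, day 4: 4, day 5: 0, day 6: 0.
Peak is 14.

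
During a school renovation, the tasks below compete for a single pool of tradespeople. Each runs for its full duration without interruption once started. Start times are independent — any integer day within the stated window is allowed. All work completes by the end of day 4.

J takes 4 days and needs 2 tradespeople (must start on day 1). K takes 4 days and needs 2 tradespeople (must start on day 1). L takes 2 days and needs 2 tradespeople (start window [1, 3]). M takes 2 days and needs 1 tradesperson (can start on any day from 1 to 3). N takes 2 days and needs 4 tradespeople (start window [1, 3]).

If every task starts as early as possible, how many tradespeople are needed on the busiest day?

Early-start schedule: J@1, K@1, L@1, M@1, N@1.
Load per day: day 1: 11, day 2: 11, day 3: 4, day 4: 4.
Peak is 11.

11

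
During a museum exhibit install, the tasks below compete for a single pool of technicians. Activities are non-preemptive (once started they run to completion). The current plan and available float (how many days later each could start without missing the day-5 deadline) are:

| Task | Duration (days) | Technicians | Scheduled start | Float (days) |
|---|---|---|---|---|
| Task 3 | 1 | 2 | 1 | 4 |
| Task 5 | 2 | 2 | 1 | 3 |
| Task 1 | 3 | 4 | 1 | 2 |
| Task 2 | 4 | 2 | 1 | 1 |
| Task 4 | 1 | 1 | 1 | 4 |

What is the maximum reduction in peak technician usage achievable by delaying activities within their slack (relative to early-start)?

5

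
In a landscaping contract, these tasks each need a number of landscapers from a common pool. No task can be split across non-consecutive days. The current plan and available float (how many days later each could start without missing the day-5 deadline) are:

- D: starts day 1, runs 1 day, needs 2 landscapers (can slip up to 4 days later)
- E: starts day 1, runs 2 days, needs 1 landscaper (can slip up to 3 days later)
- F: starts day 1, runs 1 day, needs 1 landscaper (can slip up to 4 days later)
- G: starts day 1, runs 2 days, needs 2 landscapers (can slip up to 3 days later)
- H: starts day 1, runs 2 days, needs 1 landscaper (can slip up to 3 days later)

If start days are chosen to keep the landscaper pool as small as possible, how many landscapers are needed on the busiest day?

3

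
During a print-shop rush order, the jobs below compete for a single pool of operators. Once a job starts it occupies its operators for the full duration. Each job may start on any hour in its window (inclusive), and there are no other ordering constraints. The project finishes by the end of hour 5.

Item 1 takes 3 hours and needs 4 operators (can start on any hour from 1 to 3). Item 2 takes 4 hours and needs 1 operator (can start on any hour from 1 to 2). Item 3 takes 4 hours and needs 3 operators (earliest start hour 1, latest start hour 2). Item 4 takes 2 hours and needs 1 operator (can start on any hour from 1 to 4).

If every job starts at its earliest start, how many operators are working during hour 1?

9

At early start, hour 1 has: Item 1, Item 2, Item 3, Item 4.
Demand: 4 + 1 + 3 + 1 = 9.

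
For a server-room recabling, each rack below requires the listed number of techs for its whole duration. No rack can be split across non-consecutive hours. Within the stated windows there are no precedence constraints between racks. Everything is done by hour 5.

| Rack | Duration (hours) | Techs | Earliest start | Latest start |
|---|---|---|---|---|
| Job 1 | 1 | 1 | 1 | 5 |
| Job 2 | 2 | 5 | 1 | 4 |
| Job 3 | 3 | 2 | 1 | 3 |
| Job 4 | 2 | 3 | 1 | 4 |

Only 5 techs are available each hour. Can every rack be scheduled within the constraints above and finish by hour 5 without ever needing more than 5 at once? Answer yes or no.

Schedule Job 1@1, Job 2@4, Job 3@1, Job 4@2: h1:3  h2:5  h3:5  h4:5  h5:5 — peak 5 ≤ 5.

yes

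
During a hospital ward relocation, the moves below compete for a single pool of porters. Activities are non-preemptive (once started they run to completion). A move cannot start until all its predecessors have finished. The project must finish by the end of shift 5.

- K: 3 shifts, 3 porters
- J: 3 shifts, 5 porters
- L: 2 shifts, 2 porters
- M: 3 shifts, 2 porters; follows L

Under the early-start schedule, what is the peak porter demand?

Early-start schedule: K@1, J@1, L@1, M@3.
Load per shift: shift 1: 10, shift 2: 10, shift 3: 10, shift 4: 2, shift 5: 2.
Peak is 10.

10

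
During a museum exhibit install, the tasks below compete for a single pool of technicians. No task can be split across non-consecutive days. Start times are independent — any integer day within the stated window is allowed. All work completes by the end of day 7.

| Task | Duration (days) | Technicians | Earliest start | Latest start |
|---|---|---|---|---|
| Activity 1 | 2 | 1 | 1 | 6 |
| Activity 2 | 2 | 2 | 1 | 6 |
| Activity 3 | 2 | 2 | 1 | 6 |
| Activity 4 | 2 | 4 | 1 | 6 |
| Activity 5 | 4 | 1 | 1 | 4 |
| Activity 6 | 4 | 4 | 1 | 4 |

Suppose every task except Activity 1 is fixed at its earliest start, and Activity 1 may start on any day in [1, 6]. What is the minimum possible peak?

13

Activity 1@1: d1:14  d2:14  d3:5  d4:5  d5:0  d6:0  d7:0 → peak 14
Activity 1@2: d1:13  d2:14  d3:6  d4:5  d5:0  d6:0  d7:0 → peak 14
Activity 1@3: d1:13  d2:13  d3:6  d4:6  d5:0  d6:0  d7:0 → peak 13
Activity 1@4: d1:13  d2:13  d3:5  d4:6  d5:1  d6:0  d7:0 → peak 13
Activity 1@5: d1:13  d2:13  d3:5  d4:5  d5:1  d6:1  d7:0 → peak 13
Activity 1@6: d1:13  d2:13  d3:5  d4:5  d5:0  d6:1  d7:1 → peak 13
Best is Activity 1@3, peak 13.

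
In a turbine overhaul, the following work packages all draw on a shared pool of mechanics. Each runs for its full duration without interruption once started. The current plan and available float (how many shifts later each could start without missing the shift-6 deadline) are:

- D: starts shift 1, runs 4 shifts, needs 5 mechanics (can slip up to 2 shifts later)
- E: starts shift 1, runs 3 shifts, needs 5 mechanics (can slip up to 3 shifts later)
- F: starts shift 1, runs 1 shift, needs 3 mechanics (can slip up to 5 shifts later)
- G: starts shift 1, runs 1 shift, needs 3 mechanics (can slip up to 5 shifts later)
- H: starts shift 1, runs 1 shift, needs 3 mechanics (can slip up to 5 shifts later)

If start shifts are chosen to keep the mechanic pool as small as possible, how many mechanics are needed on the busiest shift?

Early-start (D@1, E@1, F@1, G@1, H@1) gives peak 19: s1:19  s2:10  s3:10  s4:5  s5:0  s6:0.
Shift F→4, G→5, H→5.
Schedule D@1, E@1, F@4, G@5, H@5: s1:10  s2:10  s3:10  s4:8  s5:6  s6:0 — peak 10.

10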